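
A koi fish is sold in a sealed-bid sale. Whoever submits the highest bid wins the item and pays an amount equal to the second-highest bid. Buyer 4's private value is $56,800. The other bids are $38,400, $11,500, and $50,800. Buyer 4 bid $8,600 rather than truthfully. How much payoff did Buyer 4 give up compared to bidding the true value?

The highest competing bid is $50,800.
Bidding truthfully at $56,800: Buyer 4 has the top bid, wins, and pays the second-highest bid $50,800. Payoff = $56,800 − $50,800 = $6,000.
Bidding $8,600: the top bid is $50,800 (a rival), so Buyer 4 loses. Payoff = $0.
Regret = truthful payoff − actual payoff = $6,000 − $0 = $6,000.

Payoff forgone: $6,000.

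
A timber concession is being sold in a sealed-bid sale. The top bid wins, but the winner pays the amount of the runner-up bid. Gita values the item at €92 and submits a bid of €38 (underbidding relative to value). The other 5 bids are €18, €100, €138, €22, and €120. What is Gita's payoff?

Gita's payoff: €0.

Highest competing bid: €138.
Gita's bid €38 is not the highest, so Gita loses, pays nothing, and earns zero payoff.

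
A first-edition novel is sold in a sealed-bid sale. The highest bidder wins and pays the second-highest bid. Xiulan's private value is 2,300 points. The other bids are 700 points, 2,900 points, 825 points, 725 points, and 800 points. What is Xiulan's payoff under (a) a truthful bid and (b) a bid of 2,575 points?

The highest competing bid is 2,900 points.
Bidding truthfully at 2,300 points: the top bid is 2,900 points (a rival), so Xiulan loses. Payoff = 0 points.
Bidding 2,575 points: the top bid is 2,900 points (a rival), so Xiulan loses. Payoff = 0 points.

(a) 0 points  (b) 0 points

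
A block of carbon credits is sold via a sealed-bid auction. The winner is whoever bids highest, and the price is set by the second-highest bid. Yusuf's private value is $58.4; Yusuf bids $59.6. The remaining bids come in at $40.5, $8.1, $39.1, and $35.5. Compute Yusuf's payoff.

Highest competing bid: $40.5.
Yusuf's bid $59.6 is the highest overall, so Yusuf wins and pays the second-highest bid, $40.5.
Payoff = value − price = $58.4 − $40.5 = $17.9.

Yusuf's payoff: $17.9.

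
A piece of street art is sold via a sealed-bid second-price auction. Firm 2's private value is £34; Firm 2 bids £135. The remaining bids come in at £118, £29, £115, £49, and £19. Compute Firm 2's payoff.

The bidder's payoff: -£84.

Highest competing bid: £118.
Firm 2's bid £135 is the highest overall, so Firm 2 wins and pays the second-highest bid, £118.
Payoff = value − price = £34 − £118 = -£84.
Overbidding won the item at a price above value — truthful bidding would have avoided this loss.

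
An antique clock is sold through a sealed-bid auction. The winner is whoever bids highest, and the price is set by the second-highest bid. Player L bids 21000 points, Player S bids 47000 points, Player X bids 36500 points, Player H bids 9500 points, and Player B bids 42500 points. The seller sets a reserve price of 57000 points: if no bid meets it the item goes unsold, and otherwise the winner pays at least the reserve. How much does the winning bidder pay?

unsold

Bids in descending order: Player S 47000 points > Player B 42500 points > Player X 36500 points > Player L 21000 points > Player H 9500 points.
The top bid 47000 points is below the reserve 57000 points, so the item goes unsold and nothing is paid.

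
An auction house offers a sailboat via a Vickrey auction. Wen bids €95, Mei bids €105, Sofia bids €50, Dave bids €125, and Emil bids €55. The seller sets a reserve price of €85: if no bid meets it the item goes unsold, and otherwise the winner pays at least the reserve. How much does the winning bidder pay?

Bids in descending order: Dave €125 > Mei €105 > Wen €95 > Emil €55 > Sofia €50.
Dave has the highest bid, so Dave wins.
The second-highest bid is €105, which exceeds the reserve, so that sets the price.

The winner pays €105.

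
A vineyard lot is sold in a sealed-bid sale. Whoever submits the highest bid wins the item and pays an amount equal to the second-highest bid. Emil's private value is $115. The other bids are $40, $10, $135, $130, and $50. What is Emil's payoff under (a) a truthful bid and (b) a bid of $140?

(a) $0  (b) -$20

The highest competing bid is $135.
Bidding truthfully at $115: the top bid is $135 (a rival), so Emil loses. Payoff = $0.
Bidding $140: Emil has the top bid, wins, and pays the second-highest bid $135. Payoff = $115 − $135 = -$20.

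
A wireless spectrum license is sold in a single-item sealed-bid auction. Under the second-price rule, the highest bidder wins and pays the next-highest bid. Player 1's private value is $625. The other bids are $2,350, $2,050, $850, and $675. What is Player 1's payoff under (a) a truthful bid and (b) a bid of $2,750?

The highest competing bid is $2,350.
Bidding truthfully at $625: the top bid is $2,350 (a rival), so Player 1 loses. Payoff = $0.
Bidding $2,750: Player 1 has the top bid, wins, and pays the second-highest bid $2,350. Payoff = $625 − $2,350 = -$1,725.

(a) $0  (b) -$1,725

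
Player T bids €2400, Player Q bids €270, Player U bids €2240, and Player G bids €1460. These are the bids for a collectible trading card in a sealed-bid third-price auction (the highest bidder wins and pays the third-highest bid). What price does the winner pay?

Sorted high to low: Player T €2400; Player U €2240; Player G €1460; Player Q €270.
Player T is the highest bidder, so Player T wins.
Under the third-price rule, the price is the third-highest bid: €1460.

€1460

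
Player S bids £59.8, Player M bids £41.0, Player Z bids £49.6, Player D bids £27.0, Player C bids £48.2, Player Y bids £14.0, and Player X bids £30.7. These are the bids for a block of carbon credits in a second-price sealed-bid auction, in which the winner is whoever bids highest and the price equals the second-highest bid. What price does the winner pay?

Ranking the bids: Player S £59.8; Player Z £49.6; Player C £48.2; Player M £41.0; Player X £30.7; Player D £27.0; Player Y £14.0.
Player S is the highest bidder, so Player S wins.
Under the second-price rule, the price is the second-highest bid: £49.6.

The winner pays £49.6.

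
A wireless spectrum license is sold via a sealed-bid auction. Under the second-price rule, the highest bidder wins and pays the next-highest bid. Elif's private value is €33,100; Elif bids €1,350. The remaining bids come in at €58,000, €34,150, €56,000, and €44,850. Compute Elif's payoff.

€0

Highest competing bid: €58,000.
Elif's bid €1,350 is not the highest, so Elif loses, pays nothing, and earns zero payoff.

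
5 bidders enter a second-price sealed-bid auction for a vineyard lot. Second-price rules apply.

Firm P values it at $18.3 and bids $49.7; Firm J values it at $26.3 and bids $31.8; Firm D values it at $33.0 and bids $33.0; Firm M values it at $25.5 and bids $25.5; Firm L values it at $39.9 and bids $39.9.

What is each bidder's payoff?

Bids in descending order: Firm P $49.7 > Firm L $39.9 > Firm D $33.0 > Firm J $31.8 > Firm M $25.5.
Firm P has the top bid and wins; the price is the second-highest bid, $39.9.
Firm P's payoff = $18.3 − $39.9 = -$21.6. All other bidders lose, so their payoff is 0.

Payoffs: Firm P -$21.6, Firm J $0.0, Firm D $0.0, Firm M $0.0, Firm L $0.0.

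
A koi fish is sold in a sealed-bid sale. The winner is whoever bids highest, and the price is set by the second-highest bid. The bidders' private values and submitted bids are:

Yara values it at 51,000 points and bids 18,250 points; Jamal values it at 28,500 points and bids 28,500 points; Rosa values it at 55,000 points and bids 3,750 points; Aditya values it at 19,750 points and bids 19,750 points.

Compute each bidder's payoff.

Bids in descending order: Jamal 28,500 points; Aditya 19,750 points; Yara 18,250 points; Rosa 3,750 points.
Jamal has the top bid and wins; the price is the second-highest bid, 19,750 points.
Jamal's payoff = 28,500 points − 19,750 points = 8,750 points. All other bidders lose, so their payoff is 0.

Payoffs: Yara 0 points, Jamal 8,750 points, Rosa 0 points, Aditya 0 points.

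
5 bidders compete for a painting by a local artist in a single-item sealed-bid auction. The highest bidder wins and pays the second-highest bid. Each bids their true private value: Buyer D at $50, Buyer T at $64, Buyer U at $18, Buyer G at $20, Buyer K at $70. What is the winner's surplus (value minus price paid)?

Ranking the bids: Buyer K $70; Buyer T $64; Buyer D $50; Buyer G $20; Buyer U $18.
Buyer K wins with the top bid and pays the second-highest, $64.
Surplus = $70 − $64 = $6.

Winner's surplus: $6.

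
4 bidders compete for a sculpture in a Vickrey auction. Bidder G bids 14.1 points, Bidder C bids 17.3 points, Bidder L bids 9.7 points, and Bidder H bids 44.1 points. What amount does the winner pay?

Ordered from highest: Bidder H 44.1 points, then Bidder C 17.3 points, then Bidder G 14.1 points, then Bidder L 9.7 points.
Bidder H has the highest bid, so Bidder H wins.
The second-highest bid is 17.3 points, so that is what Bidder H pays.

17.3 points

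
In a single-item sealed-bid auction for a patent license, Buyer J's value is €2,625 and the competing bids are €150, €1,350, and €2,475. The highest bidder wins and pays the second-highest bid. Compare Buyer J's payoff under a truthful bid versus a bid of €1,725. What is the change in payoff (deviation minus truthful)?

Payoff change: -€150.

The highest competing bid is €2,475.
Bidding truthfully at €2,625: Buyer J has the top bid, wins, and pays the second-highest bid €2,475. Payoff = €2,625 − €2,475 = €150.
Bidding €1,725: the top bid is €2,475 (a rival), so Buyer J loses. Payoff = €0.
Change = €0 − €150 = -€150.
This is the dominant-strategy logic: truthful bidding weakly beats any alternative.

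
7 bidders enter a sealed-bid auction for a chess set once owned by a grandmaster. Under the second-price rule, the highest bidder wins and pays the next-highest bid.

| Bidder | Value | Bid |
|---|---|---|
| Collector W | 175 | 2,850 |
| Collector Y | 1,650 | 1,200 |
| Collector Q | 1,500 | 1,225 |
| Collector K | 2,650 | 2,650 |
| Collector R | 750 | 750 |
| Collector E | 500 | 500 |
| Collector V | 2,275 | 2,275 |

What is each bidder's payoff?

Collector W -2,475, Collector Y 0, Collector Q 0, Collector K 0, Collector R 0, Collector E 0, Collector V 0.

Bids in descending order: Collector W 2,850; Collector K 2,650; Collector V 2,275; Collector Q 1,225; Collector Y 1,200; Collector R 750; Collector E 500.
Collector W has the top bid and wins; the price is the second-highest bid, 2,650.
Collector W's payoff = 175 − 2,650 = -2,475. All other bidders lose, so their payoff is 0.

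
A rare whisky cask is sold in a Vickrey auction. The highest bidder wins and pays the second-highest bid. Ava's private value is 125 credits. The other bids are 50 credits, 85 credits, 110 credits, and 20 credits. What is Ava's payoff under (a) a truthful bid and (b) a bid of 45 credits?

The highest competing bid is 110 credits.
Bidding truthfully at 125 credits: Ava has the top bid, wins, and pays the second-highest bid 110 credits. Payoff = 125 credits − 110 credits = 15 credits.
Bidding 45 credits: the top bid is 110 credits (a rival), so Ava loses. Payoff = 0 credits.

(a) 15 credits  (b) 0 credits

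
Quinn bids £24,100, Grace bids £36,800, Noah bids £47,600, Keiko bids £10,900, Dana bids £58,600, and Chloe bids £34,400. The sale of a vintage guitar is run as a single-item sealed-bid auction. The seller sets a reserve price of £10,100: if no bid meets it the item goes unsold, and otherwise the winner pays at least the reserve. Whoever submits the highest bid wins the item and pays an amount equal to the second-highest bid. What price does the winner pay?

Bids in descending order: Dana £58,600; Noah £47,600; Grace £36,800; Chloe £34,400; Quinn £24,100; Keiko £10,900.
Dana has the highest bid, so Dana wins.
The second-highest bid is £47,600, which exceeds the reserve, so that sets the price.

Price paid: £47,600.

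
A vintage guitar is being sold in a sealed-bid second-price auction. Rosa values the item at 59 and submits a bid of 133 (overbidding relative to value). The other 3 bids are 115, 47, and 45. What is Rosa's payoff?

Highest competing bid: 115.
Rosa's bid 133 is the highest overall, so Rosa wins and pays the second-highest bid, 115.
Payoff = value − price = 59 − 115 = -56.
Overbidding won the item at a price above value — truthful bidding would have avoided this loss.

Rosa's payoff: -56.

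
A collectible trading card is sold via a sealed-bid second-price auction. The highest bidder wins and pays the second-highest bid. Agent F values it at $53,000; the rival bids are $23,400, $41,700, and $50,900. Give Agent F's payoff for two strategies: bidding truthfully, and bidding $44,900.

(a) $2,100  (b) $0

The highest competing bid is $50,900.
Bidding truthfully at $53,000: Agent F has the top bid, wins, and pays the second-highest bid $50,900. Payoff = $53,000 − $50,900 = $2,100.
Bidding $44,900: the top bid is $50,900 (a rival), so Agent F loses. Payoff = $0.
Deviating from a truthful bid can only lose payoff in a second-price auction — never gain.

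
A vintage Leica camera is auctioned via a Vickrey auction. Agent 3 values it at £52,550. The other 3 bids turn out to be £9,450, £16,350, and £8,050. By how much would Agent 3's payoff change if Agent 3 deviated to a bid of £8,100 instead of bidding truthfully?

The highest competing bid is £16,350.
Bidding truthfully at £52,550: Agent 3 has the top bid, wins, and pays the second-highest bid £16,350. Payoff = £52,550 − £16,350 = £36,200.
Bidding £8,100: the top bid is £16,350 (a rival), so Agent 3 loses. Payoff = £0.
Change = £0 − £36,200 = -£36,200.

Change in payoff: -£36,200.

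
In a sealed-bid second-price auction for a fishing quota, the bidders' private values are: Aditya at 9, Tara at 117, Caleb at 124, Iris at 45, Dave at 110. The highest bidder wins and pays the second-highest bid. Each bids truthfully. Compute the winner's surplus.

Bids in descending order: Caleb 124 > Tara 117 > Dave 110 > Iris 45 > Aditya 9.
Caleb wins with the top bid and pays the second-highest, 117.
Surplus = 124 − 117 = 7.

Surplus = 7.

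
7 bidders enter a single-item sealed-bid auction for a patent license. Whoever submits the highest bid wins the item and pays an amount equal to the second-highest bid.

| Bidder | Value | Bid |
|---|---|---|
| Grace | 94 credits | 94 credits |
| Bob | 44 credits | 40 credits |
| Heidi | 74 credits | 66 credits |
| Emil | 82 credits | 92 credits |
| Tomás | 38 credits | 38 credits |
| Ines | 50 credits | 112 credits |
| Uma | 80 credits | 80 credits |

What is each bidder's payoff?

Sorted high to low: Ines 112 credits; Grace 94 credits; Emil 92 credits; Uma 80 credits; Heidi 66 credits; Bob 40 credits; Tomás 38 credits.
Ines has the top bid and wins; the price is the second-highest bid, 94 credits.
Ines's payoff = 50 credits − 94 credits = -44 credits. All other bidders lose, so their payoff is 0.

Grace 0 credits, Bob 0 credits, Heidi 0 credits, Emil 0 credits, Tomás 0 credits, Ines -44 credits, Uma 0 credits.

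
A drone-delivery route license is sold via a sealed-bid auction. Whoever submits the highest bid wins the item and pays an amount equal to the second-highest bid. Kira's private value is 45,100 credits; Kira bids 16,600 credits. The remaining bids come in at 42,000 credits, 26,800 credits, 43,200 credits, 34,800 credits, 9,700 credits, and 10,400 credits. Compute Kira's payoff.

Highest competing bid: 43,200 credits.
Kira's bid 16,600 credits is not the highest, so Kira loses, pays nothing, and earns zero payoff.

0 credits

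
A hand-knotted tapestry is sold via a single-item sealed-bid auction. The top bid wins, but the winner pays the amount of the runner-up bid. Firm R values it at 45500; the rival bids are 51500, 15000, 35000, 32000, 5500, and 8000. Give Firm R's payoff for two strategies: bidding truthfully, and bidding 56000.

The highest competing bid is 51500.
Bidding truthfully at 45500: the top bid is 51500 (a rival), so Firm R loses. Payoff = 0.
Bidding 56000: Firm R has the top bid, wins, and pays the second-highest bid 51500. Payoff = 45500 − 51500 = -6000.
This is the dominant-strategy logic: truthful bidding weakly beats any alternative.

Truthful: 0; alternative: -6000.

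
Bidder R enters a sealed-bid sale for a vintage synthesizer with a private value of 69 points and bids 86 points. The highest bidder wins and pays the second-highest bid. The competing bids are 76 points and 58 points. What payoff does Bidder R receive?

Highest competing bid: 76 points.
Bidder R's bid 86 points is the highest overall, so Bidder R wins and pays the second-highest bid, 76 points.
Payoff = value − price = 69 points − 76 points = -7 points.

Payoff = -7 points.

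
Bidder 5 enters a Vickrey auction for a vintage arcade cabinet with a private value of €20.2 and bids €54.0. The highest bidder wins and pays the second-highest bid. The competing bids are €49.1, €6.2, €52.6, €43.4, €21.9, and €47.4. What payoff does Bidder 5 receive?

-€32.4

Highest competing bid: €52.6.
Bidder 5's bid €54.0 is the highest overall, so Bidder 5 wins and pays the second-highest bid, €52.6.
Payoff = value − price = €20.2 − €52.6 = -€32.4.
Overbidding won the item at a price above value — truthful bidding would have avoided this loss.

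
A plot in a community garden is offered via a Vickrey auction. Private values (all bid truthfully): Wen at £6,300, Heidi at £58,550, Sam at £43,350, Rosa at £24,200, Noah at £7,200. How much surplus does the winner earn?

Ranking the bids: Heidi £58,550 > Sam £43,350 > Rosa £24,200 > Noah £7,200 > Wen £6,300.
Heidi wins with the top bid and pays the second-highest, £43,350.
Surplus = £58,550 − £43,350 = £15,200.

Surplus = £15,200.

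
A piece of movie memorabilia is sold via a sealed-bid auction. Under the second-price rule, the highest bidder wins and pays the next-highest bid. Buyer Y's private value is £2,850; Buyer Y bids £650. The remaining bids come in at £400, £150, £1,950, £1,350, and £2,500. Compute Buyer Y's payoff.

Highest competing bid: £2,500.
Buyer Y's bid £650 is not the highest, so Buyer Y loses, pays nothing, and earns zero payoff.

Payoff = £0.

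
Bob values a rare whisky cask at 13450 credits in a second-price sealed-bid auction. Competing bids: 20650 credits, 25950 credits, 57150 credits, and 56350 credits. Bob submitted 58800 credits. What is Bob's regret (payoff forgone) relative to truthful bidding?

The highest competing bid is 57150 credits.
Bidding truthfully at 13450 credits: the top bid is 57150 credits (a rival), so Bob loses. Payoff = 0 credits.
Bidding 58800 credits: Bob has the top bid, wins, and pays the second-highest bid 57150 credits. Payoff = 13450 credits − 57150 credits = -43700 credits.
Regret = truthful payoff − actual payoff = 0 credits − -43700 credits = 43700 credits.
Deviating from a truthful bid can only lose payoff in a second-price auction — never gain.

43700 credits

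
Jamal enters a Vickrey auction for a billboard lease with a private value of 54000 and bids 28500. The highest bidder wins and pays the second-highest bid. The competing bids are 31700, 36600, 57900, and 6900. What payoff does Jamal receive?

Highest competing bid: 57900.
Jamal's bid 28500 is not the highest, so Jamal loses, pays nothing, and earns zero payoff.

0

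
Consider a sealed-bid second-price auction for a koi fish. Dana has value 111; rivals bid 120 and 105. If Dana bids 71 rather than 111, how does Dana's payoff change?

The highest competing bid is 120.
Bidding truthfully at 111: the top bid is 120 (a rival), so Dana loses. Payoff = 0.
Bidding 71: the top bid is 120 (a rival), so Dana loses. Payoff = 0.
Change = 0 − 0 = 0.

Change in payoff: 0.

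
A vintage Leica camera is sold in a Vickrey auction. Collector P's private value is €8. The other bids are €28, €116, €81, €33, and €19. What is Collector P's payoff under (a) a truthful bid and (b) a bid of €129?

The highest competing bid is €116.
Bidding truthfully at €8: the top bid is €116 (a rival), so Collector P loses. Payoff = €0.
Bidding €129: Collector P has the top bid, wins, and pays the second-highest bid €116. Payoff = €8 − €116 = -€108.
Deviating from a truthful bid can only lose payoff in a second-price auction — never gain.

(a) €0  (b) -€108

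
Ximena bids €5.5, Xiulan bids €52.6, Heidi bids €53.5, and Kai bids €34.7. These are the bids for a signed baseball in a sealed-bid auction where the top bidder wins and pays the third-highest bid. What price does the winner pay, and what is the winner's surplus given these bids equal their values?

Price €34.7; surplus €18.8.

Sorted high to low: Heidi €53.5; Xiulan €52.6; Kai €34.7; Ximena €5.5.
Heidi is the highest bidder, so Heidi wins.
Under the third-price rule, the price is the third-highest bid: €34.7.
Surplus = €53.5 − €34.7 = €18.8.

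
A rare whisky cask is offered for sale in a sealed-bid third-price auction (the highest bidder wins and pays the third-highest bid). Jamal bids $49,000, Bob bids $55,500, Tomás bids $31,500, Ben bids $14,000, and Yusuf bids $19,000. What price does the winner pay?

The winner pays $31,500.

Ranking the bids: Bob $55,500; Jamal $49,000; Tomás $31,500; Yusuf $19,000; Ben $14,000.
Bob is the highest bidder, so Bob wins.
Under the third-price rule, the price is the third-highest bid: $31,500.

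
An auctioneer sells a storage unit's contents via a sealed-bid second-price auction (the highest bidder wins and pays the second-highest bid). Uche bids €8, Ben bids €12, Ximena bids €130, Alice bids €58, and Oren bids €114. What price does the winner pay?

The winner pays €114.

Sorted high to low: Ximena €130, then Oren €114, then Alice €58, then Ben €12, then Uche €8.
Ximena is the highest bidder, so Ximena wins.
Under the second-price rule, the price is the second-highest bid: €114.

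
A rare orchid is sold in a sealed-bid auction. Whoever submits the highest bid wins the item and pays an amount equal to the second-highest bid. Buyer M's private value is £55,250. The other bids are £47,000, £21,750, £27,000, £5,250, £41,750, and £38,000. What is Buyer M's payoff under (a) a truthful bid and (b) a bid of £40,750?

The highest competing bid is £47,000.
Bidding truthfully at £55,250: Buyer M has the top bid, wins, and pays the second-highest bid £47,000. Payoff = £55,250 − £47,000 = £8,250.
Bidding £40,750: the top bid is £47,000 (a rival), so Buyer M loses. Payoff = £0.
Deviating from a truthful bid can only lose payoff in a second-price auction — never gain.

Truthful: £8,250; alternative: £0.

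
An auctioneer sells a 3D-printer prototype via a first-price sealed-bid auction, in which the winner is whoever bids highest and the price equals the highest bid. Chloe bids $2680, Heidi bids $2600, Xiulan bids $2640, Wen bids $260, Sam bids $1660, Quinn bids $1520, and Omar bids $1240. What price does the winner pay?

Bids in descending order: Chloe $2680, then Xiulan $2640, then Heidi $2600, then Sam $1660, then Quinn $1520, then Omar $1240, then Wen $260.
Chloe is the highest bidder, so Chloe wins.
Under the first-price rule, the price is the highest bid: $2680.

Price paid: $2680.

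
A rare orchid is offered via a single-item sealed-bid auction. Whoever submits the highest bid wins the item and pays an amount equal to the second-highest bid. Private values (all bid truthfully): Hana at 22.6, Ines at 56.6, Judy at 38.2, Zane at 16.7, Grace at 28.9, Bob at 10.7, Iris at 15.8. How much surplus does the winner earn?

Bids in descending order: Ines 56.6 > Judy 38.2 > Grace 28.9 > Hana 22.6 > Zane 16.7 > Iris 15.8 > Bob 10.7.
Ines wins with the top bid and pays the second-highest, 38.2.
Surplus = 56.6 − 38.2 = 18.4.

18.4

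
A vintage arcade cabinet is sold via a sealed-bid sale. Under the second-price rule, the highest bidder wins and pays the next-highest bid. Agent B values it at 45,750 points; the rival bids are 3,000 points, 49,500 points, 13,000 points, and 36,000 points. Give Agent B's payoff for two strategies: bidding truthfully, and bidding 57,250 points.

(a) 0 points  (b) -3,750 points

The highest competing bid is 49,500 points.
Bidding truthfully at 45,750 points: the top bid is 49,500 points (a rival), so Agent B loses. Payoff = 0 points.
Bidding 57,250 points: Agent B has the top bid, wins, and pays the second-highest bid 49,500 points. Payoff = 45,750 points − 49,500 points = -3,750 points.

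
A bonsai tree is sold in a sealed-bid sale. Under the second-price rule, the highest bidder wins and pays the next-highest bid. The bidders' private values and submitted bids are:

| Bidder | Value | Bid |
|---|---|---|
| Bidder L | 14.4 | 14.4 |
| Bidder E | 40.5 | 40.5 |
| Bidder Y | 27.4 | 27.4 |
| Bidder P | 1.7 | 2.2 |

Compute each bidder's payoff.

Bids in descending order: Bidder E 40.5 > Bidder Y 27.4 > Bidder L 14.4 > Bidder P 2.2.
Bidder E has the top bid and wins; the price is the second-highest bid, 27.4.
Bidder E's payoff = 40.5 − 27.4 = 13.1. All other bidders lose, so their payoff is 0.

Payoffs: Bidder L 0.0, Bidder E 13.1, Bidder Y 0.0, Bidder P 0.0.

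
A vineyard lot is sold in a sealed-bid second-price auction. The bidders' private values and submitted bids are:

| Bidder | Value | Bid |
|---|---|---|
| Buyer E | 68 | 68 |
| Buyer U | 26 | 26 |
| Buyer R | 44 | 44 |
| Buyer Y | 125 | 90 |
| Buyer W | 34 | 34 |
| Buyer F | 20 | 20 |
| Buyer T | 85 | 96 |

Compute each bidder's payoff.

Payoffs: Buyer E 0, Buyer U 0, Buyer R 0, Buyer Y 0, Buyer W 0, Buyer F 0, Buyer T -5.

Bids in descending order: Buyer T 96; Buyer Y 90; Buyer E 68; Buyer R 44; Buyer W 34; Buyer U 26; Buyer F 20.
Buyer T has the top bid and wins; the price is the second-highest bid, 90.
Buyer T's payoff = 85 − 90 = -5. All other bidders lose, so their payoff is 0.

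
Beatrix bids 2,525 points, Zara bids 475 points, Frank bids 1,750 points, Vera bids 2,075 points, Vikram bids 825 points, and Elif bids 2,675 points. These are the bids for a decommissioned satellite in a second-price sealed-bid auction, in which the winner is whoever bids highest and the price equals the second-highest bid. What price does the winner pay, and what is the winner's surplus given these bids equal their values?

Price 2,525 points; surplus 150 points.

Ordered from highest: Elif 2,675 points > Beatrix 2,525 points > Vera 2,075 points > Frank 1,750 points > Vikram 825 points > Zara 475 points.
Elif is the highest bidder, so Elif wins.
Under the second-price rule, the price is the second-highest bid: 2,525 points.
Surplus = 2,675 points − 2,525 points = 150 points.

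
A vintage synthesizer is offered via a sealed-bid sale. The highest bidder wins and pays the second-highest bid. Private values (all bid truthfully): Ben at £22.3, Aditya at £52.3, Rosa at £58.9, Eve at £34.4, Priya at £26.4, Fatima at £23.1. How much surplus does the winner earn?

Ranking the bids: Rosa £58.9 > Aditya £52.3 > Eve £34.4 > Priya £26.4 > Fatima £23.1 > Ben £22.3.
Rosa wins with the top bid and pays the second-highest, £52.3.
Surplus = £58.9 − £52.3 = £6.6.

Surplus = £6.6.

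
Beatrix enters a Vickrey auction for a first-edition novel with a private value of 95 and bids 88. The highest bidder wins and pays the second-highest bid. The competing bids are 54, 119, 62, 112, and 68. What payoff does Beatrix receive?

Payoff = 0.

Highest competing bid: 119.
Beatrix's bid 88 is not the highest, so Beatrix loses, pays nothing, and earns zero payoff.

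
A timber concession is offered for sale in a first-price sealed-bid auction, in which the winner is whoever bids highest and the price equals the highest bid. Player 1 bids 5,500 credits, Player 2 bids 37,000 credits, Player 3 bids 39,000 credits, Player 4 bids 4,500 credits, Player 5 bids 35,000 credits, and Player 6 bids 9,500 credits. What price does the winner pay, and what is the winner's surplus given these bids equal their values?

Price 39,000 credits; surplus 0 credits.

Ordered from highest: Player 3 39,000 credits, then Player 2 37,000 credits, then Player 5 35,000 credits, then Player 6 9,500 credits, then Player 1 5,500 credits, then Player 4 4,500 credits.
Player 3 is the highest bidder, so Player 3 wins.
Under the first-price rule, the price is the highest bid: 39,000 credits.
Surplus = 39,000 credits − 39,000 credits = 0 credits.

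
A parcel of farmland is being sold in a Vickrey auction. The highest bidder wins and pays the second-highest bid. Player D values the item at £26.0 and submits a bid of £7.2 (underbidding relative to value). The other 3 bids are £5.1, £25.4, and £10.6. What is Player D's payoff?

Payoff = £0.0.

Highest competing bid: £25.4.
Player D's bid £7.2 is not the highest, so Player D loses, pays nothing, and earns zero payoff.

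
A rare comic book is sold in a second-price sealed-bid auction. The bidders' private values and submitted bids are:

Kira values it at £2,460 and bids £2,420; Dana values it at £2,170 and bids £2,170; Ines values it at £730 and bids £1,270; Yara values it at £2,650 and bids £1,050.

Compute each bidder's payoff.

Payoffs: Kira £290, Dana £0, Ines £0, Yara £0.

Sorted high to low: Kira £2,420 > Dana £2,170 > Ines £1,270 > Yara £1,050.
Kira has the top bid and wins; the price is the second-highest bid, £2,170.
Kira's payoff = £2,460 − £2,170 = £290. All other bidders lose, so their payoff is 0.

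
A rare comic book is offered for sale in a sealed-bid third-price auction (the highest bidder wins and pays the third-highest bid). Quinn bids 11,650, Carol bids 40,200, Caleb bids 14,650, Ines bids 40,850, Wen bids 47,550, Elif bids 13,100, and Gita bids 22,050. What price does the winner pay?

40,200

Bids in descending order: Wen 47,550, then Ines 40,850, then Carol 40,200, then Gita 22,050, then Caleb 14,650, then Elif 13,100, then Quinn 11,650.
Wen is the highest bidder, so Wen wins.
Under the third-price rule, the price is the third-highest bid: 40,200.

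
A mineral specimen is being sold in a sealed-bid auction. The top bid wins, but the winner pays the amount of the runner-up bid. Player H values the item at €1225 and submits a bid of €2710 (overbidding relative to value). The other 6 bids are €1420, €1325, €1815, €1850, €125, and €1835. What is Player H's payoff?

Highest competing bid: €1850.
Player H's bid €2710 is the highest overall, so Player H wins and pays the second-highest bid, €1850.
Payoff = value − price = €1225 − €1850 = -€625.
Overbidding won the item at a price above value — truthful bidding would have avoided this loss.

Payoff = -€625.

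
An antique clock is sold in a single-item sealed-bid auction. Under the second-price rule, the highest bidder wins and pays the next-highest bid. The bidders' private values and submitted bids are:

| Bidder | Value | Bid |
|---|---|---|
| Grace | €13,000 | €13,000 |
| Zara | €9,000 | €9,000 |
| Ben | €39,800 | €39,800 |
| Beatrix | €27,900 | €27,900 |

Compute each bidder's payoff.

Ranking the bids: Ben €39,800, then Beatrix €27,900, then Grace €13,000, then Zara €9,000.
Ben has the top bid and wins; the price is the second-highest bid, €27,900.
Ben's payoff = €39,800 − €27,900 = €11,900. All other bidders lose, so their payoff is 0.

Payoffs: Grace €0, Zara €0, Ben €11,900, Beatrix €0.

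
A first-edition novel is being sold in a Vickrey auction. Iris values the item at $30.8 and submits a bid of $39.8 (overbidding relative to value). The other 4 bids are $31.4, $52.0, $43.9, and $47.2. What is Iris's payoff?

Highest competing bid: $52.0.
Iris's bid $39.8 is not the highest, so Iris loses, pays nothing, and earns zero payoff.

Payoff = $0.0.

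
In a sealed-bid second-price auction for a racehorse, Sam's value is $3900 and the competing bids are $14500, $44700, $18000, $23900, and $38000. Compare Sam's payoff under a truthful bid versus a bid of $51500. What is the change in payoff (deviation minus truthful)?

-$40800

The highest competing bid is $44700.
Bidding truthfully at $3900: the top bid is $44700 (a rival), so Sam loses. Payoff = $0.
Bidding $51500: Sam has the top bid, wins, and pays the second-highest bid $44700. Payoff = $3900 − $44700 = -$40800.
Change = -$40800 − $0 = -$40800.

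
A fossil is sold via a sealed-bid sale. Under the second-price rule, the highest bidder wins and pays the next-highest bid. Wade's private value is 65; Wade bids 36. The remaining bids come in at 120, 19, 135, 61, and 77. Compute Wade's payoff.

Highest competing bid: 135.
Wade's bid 36 is not the highest, so Wade loses, pays nothing, and earns zero payoff.

Payoff = 0.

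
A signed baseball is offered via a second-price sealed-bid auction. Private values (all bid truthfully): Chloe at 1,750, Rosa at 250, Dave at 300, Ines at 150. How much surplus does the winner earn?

Surplus = 1,450.

Sorted high to low: Chloe 1,750, then Dave 300, then Rosa 250, then Ines 150.
Chloe wins with the top bid and pays the second-highest, 300.
Surplus = 1,750 − 300 = 1,450.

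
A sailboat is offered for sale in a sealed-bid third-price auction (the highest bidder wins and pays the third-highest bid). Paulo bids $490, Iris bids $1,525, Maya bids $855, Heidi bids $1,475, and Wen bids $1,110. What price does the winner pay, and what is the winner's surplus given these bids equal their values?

Ordered from highest: Iris $1,525, then Heidi $1,475, then Wen $1,110, then Maya $855, then Paulo $490.
Iris is the highest bidder, so Iris wins.
Under the third-price rule, the price is the third-highest bid: $1,110.
Surplus = $1,525 − $1,110 = $415.

The winner pays $1,110 for a surplus of $415.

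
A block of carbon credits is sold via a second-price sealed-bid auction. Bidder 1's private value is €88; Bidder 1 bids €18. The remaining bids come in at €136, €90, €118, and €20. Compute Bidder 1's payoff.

Highest competing bid: €136.
Bidder 1's bid €18 is not the highest, so Bidder 1 loses, pays nothing, and earns zero payoff.

Payoff = €0.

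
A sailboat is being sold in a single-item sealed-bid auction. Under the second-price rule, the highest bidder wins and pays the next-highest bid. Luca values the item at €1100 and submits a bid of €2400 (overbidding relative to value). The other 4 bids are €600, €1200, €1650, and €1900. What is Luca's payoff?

Payoff = -€800.

Highest competing bid: €1900.
Luca's bid €2400 is the highest overall, so Luca wins and pays the second-highest bid, €1900.
Payoff = value − price = €1100 − €1900 = -€800.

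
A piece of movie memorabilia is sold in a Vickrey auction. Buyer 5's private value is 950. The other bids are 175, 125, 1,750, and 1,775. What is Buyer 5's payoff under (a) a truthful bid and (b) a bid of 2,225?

(a) 0  (b) -825

The highest competing bid is 1,775.
Bidding truthfully at 950: the top bid is 1,775 (a rival), so Buyer 5 loses. Payoff = 0.
Bidding 2,225: Buyer 5 has the top bid, wins, and pays the second-highest bid 1,775. Payoff = 950 − 1,775 = -825.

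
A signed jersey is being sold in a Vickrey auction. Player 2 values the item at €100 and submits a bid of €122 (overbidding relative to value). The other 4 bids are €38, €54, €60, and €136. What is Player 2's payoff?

Highest competing bid: €136.
Player 2's bid €122 is not the highest, so Player 2 loses, pays nothing, and earns zero payoff.

Payoff = €0.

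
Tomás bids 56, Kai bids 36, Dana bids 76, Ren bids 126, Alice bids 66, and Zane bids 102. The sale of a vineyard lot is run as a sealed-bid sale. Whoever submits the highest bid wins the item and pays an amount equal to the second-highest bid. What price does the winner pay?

Ordered from highest: Ren 126 > Zane 102 > Dana 76 > Alice 66 > Tomás 56 > Kai 36.
Ren has the highest bid, so Ren wins.
The second-highest bid is 102, so that is what Ren pays.

Price paid: 102.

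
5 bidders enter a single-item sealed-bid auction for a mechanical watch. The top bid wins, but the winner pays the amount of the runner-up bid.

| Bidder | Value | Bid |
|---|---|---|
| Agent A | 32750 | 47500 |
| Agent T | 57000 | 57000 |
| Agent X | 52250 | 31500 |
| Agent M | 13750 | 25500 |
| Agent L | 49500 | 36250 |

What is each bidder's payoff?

Agent A 0, Agent T 9500, Agent X 0, Agent M 0, Agent L 0.

Ordered from highest: Agent T 57000, then Agent A 47500, then Agent L 36250, then Agent X 31500, then Agent M 25500.
Agent T has the top bid and wins; the price is the second-highest bid, 47500.
Agent T's payoff = 57000 − 47500 = 9500. All other bidders lose, so their payoff is 0.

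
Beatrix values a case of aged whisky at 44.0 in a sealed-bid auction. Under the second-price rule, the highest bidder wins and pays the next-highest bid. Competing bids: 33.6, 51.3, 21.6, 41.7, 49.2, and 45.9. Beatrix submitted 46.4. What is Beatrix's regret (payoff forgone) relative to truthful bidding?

The highest competing bid is 51.3.
Bidding truthfully at 44.0: the top bid is 51.3 (a rival), so Beatrix loses. Payoff = 0.0.
Bidding 46.4: the top bid is 51.3 (a rival), so Beatrix loses. Payoff = 0.0.
Regret = truthful payoff − actual payoff = 0.0 − 0.0 = 0.0.

Payoff forgone: 0.0.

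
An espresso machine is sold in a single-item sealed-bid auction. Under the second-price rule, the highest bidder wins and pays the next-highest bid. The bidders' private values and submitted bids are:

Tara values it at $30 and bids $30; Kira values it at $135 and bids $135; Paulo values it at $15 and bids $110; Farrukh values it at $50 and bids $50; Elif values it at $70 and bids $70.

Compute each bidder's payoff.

Ordered from highest: Kira $135; Paulo $110; Elif $70; Farrukh $50; Tara $30.
Kira has the top bid and wins; the price is the second-highest bid, $110.
Kira's payoff = $135 − $110 = $25. All other bidders lose, so their payoff is 0.

Payoffs: Tara $0, Kira $25, Paulo $0, Farrukh $0, Elif $0.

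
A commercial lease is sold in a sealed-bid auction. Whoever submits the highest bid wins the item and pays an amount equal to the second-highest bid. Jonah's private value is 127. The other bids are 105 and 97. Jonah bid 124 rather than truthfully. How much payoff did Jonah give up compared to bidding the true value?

0

The highest competing bid is 105.
Bidding truthfully at 127: Jonah has the top bid, wins, and pays the second-highest bid 105. Payoff = 127 − 105 = 22.
Bidding 124: Jonah has the top bid, wins, and pays the second-highest bid 105. Payoff = 127 − 105 = 22.
Regret = truthful payoff − actual payoff = 22 − 22 = 0.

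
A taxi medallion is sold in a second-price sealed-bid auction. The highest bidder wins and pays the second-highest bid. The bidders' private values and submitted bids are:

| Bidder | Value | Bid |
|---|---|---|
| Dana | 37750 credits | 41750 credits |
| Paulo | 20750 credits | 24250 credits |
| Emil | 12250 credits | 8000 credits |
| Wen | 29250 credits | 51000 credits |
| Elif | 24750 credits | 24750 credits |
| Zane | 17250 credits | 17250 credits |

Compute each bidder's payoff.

Bids in descending order: Wen 51000 credits; Dana 41750 credits; Elif 24750 credits; Paulo 24250 credits; Zane 17250 credits; Emil 8000 credits.
Wen has the top bid and wins; the price is the second-highest bid, 41750 credits.
Wen's payoff = 29250 credits − 41750 credits = -12500 credits. All other bidders lose, so their payoff is 0.

Dana 0 credits, Paulo 0 credits, Emil 0 credits, Wen -12500 credits, Elif 0 credits, Zane 0 credits.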